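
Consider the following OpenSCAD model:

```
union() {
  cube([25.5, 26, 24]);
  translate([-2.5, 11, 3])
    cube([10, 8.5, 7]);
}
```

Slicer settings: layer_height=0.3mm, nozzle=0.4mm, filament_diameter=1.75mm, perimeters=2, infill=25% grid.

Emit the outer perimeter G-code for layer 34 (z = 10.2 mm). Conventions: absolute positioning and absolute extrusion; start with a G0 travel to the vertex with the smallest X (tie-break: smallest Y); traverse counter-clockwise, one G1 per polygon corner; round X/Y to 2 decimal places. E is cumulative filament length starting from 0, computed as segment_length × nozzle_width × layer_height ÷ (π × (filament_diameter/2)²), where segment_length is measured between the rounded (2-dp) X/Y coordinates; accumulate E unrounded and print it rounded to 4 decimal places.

G0 X0.00 Y0.00 Z10.20
G1 X25.50 Y0.00 E1.2722
G1 X25.50 Y26.00 E2.5693
G1 X0.00 Y26.00 E3.8415
G1 X0.00 Y0.00 E5.1387

At z = 10.2 mm: the cube (footprint 25.5×26) is included at this height; the cube at (-2.5, 11) does not reach this height (z outside [3, 10]); Merging all regions: only the 25.5×26 cube is present, so the union is just that shape — 1 connected region. The outline is a single polygon with 4 vertices. Extrusion per mm of travel: 0.4 × 0.3 / (π × 0.875²) = 0.049890. Accumulating E over each segment gives final E = 5.1387.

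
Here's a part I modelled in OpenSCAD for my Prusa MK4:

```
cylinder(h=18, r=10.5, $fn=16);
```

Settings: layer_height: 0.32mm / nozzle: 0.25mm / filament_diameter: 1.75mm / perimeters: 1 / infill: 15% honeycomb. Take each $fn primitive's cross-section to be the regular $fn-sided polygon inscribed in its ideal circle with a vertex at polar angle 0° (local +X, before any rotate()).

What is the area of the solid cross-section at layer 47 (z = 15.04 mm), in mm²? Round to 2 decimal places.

At z = 15.04 mm: the r=10.5 cylinder gives a regular 16-gon of circumradius 10.5 (constant along its height) (area = (16/2)·10.500²·sin(360°/16) = 337.53 mm²). Overall, the cross-section is a single solid region. Net area = 337.53 mm².

337.53 mm²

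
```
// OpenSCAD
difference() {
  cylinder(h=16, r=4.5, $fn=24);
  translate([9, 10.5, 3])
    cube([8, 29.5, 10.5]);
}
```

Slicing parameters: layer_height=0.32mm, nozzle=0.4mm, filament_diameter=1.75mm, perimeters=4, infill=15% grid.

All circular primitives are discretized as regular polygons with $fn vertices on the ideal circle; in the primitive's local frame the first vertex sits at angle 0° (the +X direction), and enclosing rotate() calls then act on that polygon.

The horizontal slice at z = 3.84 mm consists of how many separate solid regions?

1

At z = 3.84 mm: the r=4.5 cylinder gives a regular 24-gon of circumradius 4.5 (constant along its height); the cube at (9, 10.5) is present — its section is the full 8×29.5 rectangle; After the difference (first − rest): starting from the r=4.5 cylinder, the 8×29.5 cube at (9, 10.5) misses the remaining region (no effect) — 1 connected region. The result has 1 disconnected region.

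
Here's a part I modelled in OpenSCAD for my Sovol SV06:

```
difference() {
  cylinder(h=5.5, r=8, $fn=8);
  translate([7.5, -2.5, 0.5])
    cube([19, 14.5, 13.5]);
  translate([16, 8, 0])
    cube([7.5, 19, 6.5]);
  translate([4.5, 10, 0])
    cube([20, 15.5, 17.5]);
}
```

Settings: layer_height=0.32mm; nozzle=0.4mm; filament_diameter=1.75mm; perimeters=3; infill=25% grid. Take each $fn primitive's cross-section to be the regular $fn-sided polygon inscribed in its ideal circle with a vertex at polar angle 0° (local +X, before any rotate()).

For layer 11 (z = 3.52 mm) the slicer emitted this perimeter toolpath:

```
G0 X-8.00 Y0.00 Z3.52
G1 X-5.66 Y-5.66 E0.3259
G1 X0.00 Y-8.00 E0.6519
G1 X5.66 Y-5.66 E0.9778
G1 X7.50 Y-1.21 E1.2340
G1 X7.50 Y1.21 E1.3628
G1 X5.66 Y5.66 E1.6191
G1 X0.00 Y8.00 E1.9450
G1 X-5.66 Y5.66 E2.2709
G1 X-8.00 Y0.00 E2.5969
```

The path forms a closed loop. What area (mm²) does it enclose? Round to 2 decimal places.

Apply the shoelace formula to the sequence of (X, Y) vertices; enclosed area = 180.52 mm².

180.52 mm²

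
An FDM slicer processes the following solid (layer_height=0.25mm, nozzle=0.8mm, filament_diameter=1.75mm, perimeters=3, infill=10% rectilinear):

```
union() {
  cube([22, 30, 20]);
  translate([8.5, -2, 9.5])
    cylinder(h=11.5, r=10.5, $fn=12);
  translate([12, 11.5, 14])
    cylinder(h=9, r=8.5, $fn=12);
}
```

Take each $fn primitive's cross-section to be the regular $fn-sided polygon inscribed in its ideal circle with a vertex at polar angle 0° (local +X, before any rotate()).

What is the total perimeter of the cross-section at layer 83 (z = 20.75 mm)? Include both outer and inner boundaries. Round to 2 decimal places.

90.95 mm

At z = 20.75 mm: the cube is absent (z outside [0, 20]); the cylinder at (8.5, -2): section is a regular 12-gon, circumradius r=10.5 (perimeter = 2·12·10.500·sin(180°/12) = 65.22 mm); the r=8.5 cylinder at (12, 11.5) contributes a regular 12-gon of circumradius 8.5 (perimeter = 2·12·8.500·sin(180°/12) = 52.80 mm); Taking the union: the regions partially overlap (shared area 38.36 mm²), so the edge portions inside another operand are dropped and the merged outline is re-measured after clipping — boundary = 90.95 mm. Overall, the cross-section is a single solid region. Total boundary length (outer) = 90.95 mm.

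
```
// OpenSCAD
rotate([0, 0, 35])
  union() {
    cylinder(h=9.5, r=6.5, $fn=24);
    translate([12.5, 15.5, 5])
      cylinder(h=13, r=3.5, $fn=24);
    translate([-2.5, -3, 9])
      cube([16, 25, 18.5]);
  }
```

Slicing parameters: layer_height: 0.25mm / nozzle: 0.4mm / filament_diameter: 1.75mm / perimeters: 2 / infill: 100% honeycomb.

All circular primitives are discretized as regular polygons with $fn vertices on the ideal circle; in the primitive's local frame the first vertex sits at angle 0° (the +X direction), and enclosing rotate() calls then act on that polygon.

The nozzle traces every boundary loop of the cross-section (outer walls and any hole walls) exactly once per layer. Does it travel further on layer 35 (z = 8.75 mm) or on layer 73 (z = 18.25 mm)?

layer 73 (z = 18.25 mm)

Layer 35 (z = 8.75): the r=6.5 cylinder gives a regular 24-gon of circumradius 6.5 (constant along its height) (perimeter = 2·24·6.500·sin(180°/24) = 40.72 mm); the r=3.5 cylinder at (12.5, 15.5) contributes a regular 24-gon of circumradius 3.5 (perimeter = 2·24·3.500·sin(180°/24) = 21.93 mm); the cube at (-2.5, -3) is absent (z outside [9, 27.5]); Merging all regions: the 2 present regions are separate (no shared area or edge), so areas and boundary lengths simply add and each stays a separate island — boundary = 62.65 mm; (whole slice rotated 35° about Z — lengths, areas and connectivity unchanged). So its perimeter = 62.65 mm. Layer 73 (z = 18.25): the cylinder is not intersected at this z (z outside [0, 9.5]); the cylinder at (12.5, 15.5) is absent (z outside [5, 18]); the cube at (-2.5, -3) is present — its section is the full 16×25 rectangle (perimeter 82.00 mm); Merging all regions: only the 16×25 cube at (-2.5, -3) is present, so the union is just that shape — boundary = 82.00 mm; (rotated 35° about Z; rotation is an isometry so areas/perimeters/island counts are preserved). So its perimeter = 82.00 mm. Layer 73 is larger (82.00 vs 62.65 mm).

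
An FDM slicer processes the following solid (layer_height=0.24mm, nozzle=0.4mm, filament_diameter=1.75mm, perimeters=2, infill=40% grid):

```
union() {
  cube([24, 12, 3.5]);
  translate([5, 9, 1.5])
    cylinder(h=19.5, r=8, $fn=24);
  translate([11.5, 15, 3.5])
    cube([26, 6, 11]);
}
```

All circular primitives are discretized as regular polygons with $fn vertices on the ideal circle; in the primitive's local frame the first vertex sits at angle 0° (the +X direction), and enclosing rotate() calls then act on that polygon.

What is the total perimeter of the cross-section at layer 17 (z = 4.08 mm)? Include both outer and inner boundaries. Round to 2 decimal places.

At z = 4.08 mm: the cube is not intersected at this z (z outside [0, 3.5]); the cylinder at (5, 9): section is a regular 24-gon, circumradius r=8 (perimeter = 2·24·8.000·sin(180°/24) = 50.12 mm); the 26×6 cube at (11.5, 15) contributes its full rectangle (perimeter 64.00 mm); Combining (union): the 2 present regions are separate (no shared area or edge), so areas and boundary lengths simply add and each stays a separate island — boundary = 114.12 mm. Overall, the cross-section has 2 separate islands. Total boundary length (outer) = 114.12 mm.

114.12 mm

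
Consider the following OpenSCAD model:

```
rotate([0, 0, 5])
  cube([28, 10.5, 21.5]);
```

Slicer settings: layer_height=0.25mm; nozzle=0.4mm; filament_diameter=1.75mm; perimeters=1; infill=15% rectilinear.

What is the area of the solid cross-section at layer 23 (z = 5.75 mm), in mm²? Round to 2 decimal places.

294.00 mm²

At z = 5.75 mm: the cube is present — its section is the full 28×10.5 rectangle (area 294.00 mm²); (whole slice rotated 5° about Z — lengths, areas and connectivity unchanged). Overall, the cross-section is a single solid region. Net area = 294.00 mm².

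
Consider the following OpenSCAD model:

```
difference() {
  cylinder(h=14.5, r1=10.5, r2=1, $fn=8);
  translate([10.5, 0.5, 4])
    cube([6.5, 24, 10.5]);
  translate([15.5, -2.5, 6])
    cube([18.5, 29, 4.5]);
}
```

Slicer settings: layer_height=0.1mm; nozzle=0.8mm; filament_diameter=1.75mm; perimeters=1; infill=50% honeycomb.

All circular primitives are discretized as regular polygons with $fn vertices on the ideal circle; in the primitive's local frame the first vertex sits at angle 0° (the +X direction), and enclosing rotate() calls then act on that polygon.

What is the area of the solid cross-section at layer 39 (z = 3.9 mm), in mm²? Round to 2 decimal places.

At z = 3.9 mm: the cone (r1=10.5→r2=1) has section circumradius 7.945 here — a regular 8-gon (area = (8/2)·7.945²·sin(360°/8) = 178.53 mm²); the cube at (10.5, 0.5) does not reach this height (z outside [4, 14.5]); the cube at (15.5, -2.5) is absent (z outside [6, 10.5]); Taking the first minus the rest: none of the subtracted shapes is present at this height, so the cone is unchanged — area = 178.53 mm². Overall, the cross-section is a single solid region. Net area = 178.53 mm².

178.53 mm²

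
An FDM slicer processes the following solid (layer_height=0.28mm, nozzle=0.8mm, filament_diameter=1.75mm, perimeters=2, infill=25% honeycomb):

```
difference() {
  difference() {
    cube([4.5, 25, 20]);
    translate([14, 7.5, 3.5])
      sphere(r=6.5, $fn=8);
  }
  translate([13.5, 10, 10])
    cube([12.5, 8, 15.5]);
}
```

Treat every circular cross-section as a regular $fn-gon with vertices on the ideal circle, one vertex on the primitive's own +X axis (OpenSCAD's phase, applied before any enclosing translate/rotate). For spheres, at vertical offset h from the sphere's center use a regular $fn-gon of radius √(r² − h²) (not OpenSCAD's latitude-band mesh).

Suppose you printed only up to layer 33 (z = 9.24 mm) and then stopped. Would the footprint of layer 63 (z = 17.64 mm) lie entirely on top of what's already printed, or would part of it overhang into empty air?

entirely on top

Compare the two slices. At z = 9.24: the cube is present — its section is the full 4.5×25 rectangle (area 112.50 mm²); the r=6.5 sphere at (14, 7.5) contributes a regular 8-gon of circumradius √(6.5²−5.74²) = 3.050 (area = (8/2)·3.050²·sin(360°/8) = 26.31 mm²); Taking the first minus the rest: starting from the 4.5×25 cube (112.50 mm²), the r=6.5 sphere at (14, 7.5) misses the remaining region (no effect) — area = 112.50 mm²; the cube at (13.5, 10) is absent (z outside [10, 25.5]); Subtracting the remaining from the first: none of the subtracted shapes is present at this height, so that combined region is unchanged — area = 112.50 mm². At z = 17.64: the cube (footprint 4.5×25) is included at this height (area 112.50 mm²); the sphere at (14, 7.5) is not intersected at this z (|z−center|=14.140 > r=6.5); Taking the first minus the rest: none of the subtracted shapes is present at this height, so the 4.5×25 cube is unchanged — area = 112.50 mm²; the cube at (13.5, 10) (footprint 12.5×8) is included at this height (area 100.00 mm²); Taking the first minus the rest: starting from that combined region (112.50 mm²), the 12.5×8 cube at (13.5, 10) misses the remaining region (no effect) — area = 112.50 mm². Checking containment: the cross-section at z = 17.64 is a subset of the cross-section at z = 9.24.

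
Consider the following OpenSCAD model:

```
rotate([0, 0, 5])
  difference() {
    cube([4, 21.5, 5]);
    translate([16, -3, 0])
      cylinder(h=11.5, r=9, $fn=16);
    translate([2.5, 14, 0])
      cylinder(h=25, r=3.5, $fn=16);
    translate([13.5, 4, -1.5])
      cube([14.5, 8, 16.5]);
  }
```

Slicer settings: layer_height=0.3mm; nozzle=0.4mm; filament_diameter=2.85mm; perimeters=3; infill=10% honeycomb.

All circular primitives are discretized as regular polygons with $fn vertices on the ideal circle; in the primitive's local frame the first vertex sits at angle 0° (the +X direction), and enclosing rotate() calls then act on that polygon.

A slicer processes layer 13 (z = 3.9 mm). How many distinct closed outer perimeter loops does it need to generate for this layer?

At z = 3.9 mm: the 4×21.5 cube contributes its full rectangle; the cylinder at (16, -3): section is a regular 16-gon, circumradius r=9; the r=3.5 cylinder at (2.5, 14) contributes a regular 16-gon of circumradius 3.5; the 14.5×8 cube at (13.5, 4) contributes its full rectangle; After the difference (first − rest): starting from the 4×21.5 cube, the r=9 cylinder at (16, -3) misses the remaining region (no effect); the r=3.5 cylinder at (2.5, 14) partially overlaps it — only the 25.66 mm² overlap (of its 37.50 mm²) is removed, clipping the outline; the 14.5×8 cube at (13.5, 4) misses the remaining region (no effect) — 2 connected regions; (rotated 5° about Z; rotation is an isometry so areas/perimeters/island counts are preserved). The result has 2 disconnected regions.

2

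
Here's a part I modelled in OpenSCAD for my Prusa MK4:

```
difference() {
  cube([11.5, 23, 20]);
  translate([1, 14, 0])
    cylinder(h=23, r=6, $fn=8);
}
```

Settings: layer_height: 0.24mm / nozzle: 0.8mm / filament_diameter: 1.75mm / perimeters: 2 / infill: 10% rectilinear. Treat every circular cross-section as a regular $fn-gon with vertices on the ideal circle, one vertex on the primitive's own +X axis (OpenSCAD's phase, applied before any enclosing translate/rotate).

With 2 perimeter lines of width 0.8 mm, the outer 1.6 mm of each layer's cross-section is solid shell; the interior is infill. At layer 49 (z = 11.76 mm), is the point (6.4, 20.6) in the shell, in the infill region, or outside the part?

At z = 11.76 mm: the cube (footprint 11.5×23) is included at this height; the cylinder at (1, 14): section is a regular 8-gon, circumradius r=6; Taking the first minus the rest: starting from the 11.5×23 cube, the r=6 cylinder at (1, 14) partially overlaps it — only the 62.50 mm² overlap (of its 101.82 mm²) is removed, clipping the outline — 1 connected region. Overall, the cross-section is a single solid region. The nearest boundary edge runs (0.00, 23.00)→(11.50, 23.00); distance from the point to it = 2.40 mm. The point is inside the cross-section and 2.40 mm from the nearest boundary — more than the 1.6 mm shell width (2 × 0.8), so it's in the infill interior.

infill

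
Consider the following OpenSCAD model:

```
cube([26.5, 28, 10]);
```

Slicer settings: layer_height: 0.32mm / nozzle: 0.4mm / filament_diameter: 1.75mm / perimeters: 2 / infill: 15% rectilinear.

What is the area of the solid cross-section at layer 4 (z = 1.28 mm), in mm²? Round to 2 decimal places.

742.00 mm²

At z = 1.28 mm: the cube is present — its section is the full 26.5×28 rectangle (area 742.00 mm²). Overall, the cross-section is a single solid region. Net area = 742.00 mm².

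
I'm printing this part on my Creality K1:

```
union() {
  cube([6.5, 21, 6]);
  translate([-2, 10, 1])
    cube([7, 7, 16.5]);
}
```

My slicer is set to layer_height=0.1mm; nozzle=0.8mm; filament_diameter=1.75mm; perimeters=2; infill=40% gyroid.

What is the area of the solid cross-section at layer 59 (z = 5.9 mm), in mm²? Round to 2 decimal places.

150.50 mm²

At z = 5.9 mm: the cube (footprint 6.5×21) is included at this height (area 136.50 mm²); the cube at (-2, 10) is present — its section is the full 7×7 rectangle (area 49.00 mm²); Merging all regions: the regions partially overlap — summed areas 185.50 mm² minus the doubly-counted overlap 35.00 mm² gives 150.50 mm² — area = 150.50 mm². Overall, the cross-section is a single solid region. Net area = 150.50 mm².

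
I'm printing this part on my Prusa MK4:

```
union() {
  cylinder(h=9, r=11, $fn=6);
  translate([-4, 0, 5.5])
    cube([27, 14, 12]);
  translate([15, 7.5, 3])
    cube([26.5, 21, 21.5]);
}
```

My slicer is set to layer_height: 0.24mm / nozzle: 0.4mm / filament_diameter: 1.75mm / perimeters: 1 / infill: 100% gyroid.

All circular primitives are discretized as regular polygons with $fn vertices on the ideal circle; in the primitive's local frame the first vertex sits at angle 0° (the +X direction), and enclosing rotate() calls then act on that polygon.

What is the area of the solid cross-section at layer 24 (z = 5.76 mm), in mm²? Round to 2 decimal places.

At z = 5.76 mm: the r=11 cylinder contributes a regular 6-gon of circumradius 11 (area = (6/2)·11.000²·sin(360°/6) = 314.37 mm²); the cube at (-4, 0) is present — its section is the full 27×14 rectangle (area 378.00 mm²); the 26.5×21 cube at (15, 7.5) contributes its full rectangle (area 556.50 mm²); Merging all regions: the regions partially overlap — summed areas 1248.87 mm² minus the doubly-counted overlap 168.70 mm² gives 1080.17 mm² — area = 1080.17 mm². Overall, the cross-section is a single solid region. Net area = 1080.17 mm².

1080.17 mm²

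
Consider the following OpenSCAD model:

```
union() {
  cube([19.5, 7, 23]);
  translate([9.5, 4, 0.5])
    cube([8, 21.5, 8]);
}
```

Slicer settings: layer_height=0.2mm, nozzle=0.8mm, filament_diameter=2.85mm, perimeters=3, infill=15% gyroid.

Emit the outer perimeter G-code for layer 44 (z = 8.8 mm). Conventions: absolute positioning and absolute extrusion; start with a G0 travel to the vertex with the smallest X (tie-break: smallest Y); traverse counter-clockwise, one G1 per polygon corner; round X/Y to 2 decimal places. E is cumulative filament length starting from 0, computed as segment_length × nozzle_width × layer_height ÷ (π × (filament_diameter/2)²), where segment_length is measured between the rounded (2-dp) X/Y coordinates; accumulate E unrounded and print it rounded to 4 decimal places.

At z = 8.8 mm: the cube (footprint 19.5×7) is included at this height; the cube at (9.5, 4) does not reach this height (z outside [0.5, 8.5]); Merging all regions: only the 19.5×7 cube is present, so the union is just that shape — 1 connected region. The outline is a single polygon with 4 vertices. Extrusion per mm of travel: 0.8 × 0.2 / (π × 1.425²) = 0.025081. Accumulating E over each segment gives final E = 1.3293.

G0 X0.00 Y0.00 Z8.80
G1 X19.50 Y0.00 E0.4891
G1 X19.50 Y7.00 E0.6646
G1 X0.00 Y7.00 E1.1537
G1 X0.00 Y0.00 E1.3293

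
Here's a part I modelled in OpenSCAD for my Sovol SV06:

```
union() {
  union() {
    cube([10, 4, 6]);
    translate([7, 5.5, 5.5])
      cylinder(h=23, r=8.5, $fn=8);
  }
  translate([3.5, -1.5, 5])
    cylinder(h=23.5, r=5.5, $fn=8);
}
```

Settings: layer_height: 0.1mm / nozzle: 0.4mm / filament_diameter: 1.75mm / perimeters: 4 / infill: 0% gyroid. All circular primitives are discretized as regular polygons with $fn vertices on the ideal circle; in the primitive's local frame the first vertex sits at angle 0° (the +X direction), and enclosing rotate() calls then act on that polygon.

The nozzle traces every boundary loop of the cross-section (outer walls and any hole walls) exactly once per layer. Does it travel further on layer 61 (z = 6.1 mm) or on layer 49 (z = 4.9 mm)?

Layer 61 (z = 6.1): the cube does not reach this height (z outside [0, 6]); the cylinder at (7, 5.5): section is a regular 8-gon, circumradius r=8.5 (perimeter = 2·8·8.500·sin(180°/8) = 52.04 mm); Combining (union): only the r=8.5 cylinder at (7, 5.5) is present, so the union is just that shape — boundary = 52.04 mm; the cylinder at (3.5, -1.5): section is a regular 8-gon, circumradius r=5.5 (perimeter = 2·8·5.500·sin(180°/8) = 33.68 mm); Taking the union: the regions partially overlap (shared area 39.61 mm²), so the edge portions inside another operand are dropped and the merged outline is re-measured after clipping — boundary = 60.87 mm. So its perimeter = 60.87 mm. Layer 49 (z = 4.9): the cube (footprint 10×4) is included at this height (perimeter 28.00 mm); the cylinder at (7, 5.5) is absent (z outside [5.5, 28.5]); Combining (union): only the 10×4 cube is present, so the union is just that shape — boundary = 28.00 mm; the cylinder at (3.5, -1.5) does not reach this height (z outside [5, 28.5]); Combining (union): only the result so far is present, so the union is just that shape — boundary = 28.00 mm. So its perimeter = 28.00 mm. Layer 61 is larger (60.87 vs 28.00 mm).

layer 61 (z = 6.1 mm)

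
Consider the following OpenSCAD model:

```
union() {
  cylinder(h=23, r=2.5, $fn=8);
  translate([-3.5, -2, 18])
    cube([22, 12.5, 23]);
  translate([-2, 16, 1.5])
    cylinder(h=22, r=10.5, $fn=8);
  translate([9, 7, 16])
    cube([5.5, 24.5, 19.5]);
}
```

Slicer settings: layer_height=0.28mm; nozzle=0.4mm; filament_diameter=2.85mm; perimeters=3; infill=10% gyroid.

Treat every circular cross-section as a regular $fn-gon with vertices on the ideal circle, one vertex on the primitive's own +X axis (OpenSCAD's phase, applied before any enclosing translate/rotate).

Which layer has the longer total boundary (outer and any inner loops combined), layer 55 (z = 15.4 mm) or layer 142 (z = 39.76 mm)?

layer 55 (z = 15.4 mm)

Layer 55 (z = 15.4): the r=2.5 cylinder contributes a regular 8-gon of circumradius 2.5 (perimeter = 2·8·2.500·sin(180°/8) = 15.31 mm); the cube at (-3.5, -2) does not reach this height (z outside [18, 41]); the r=10.5 cylinder at (-2, 16) gives a regular 8-gon of circumradius 10.5 (constant along its height) (perimeter = 2·8·10.500·sin(180°/8) = 64.29 mm); the cube at (9, 7) is absent (z outside [16, 35.5]); Taking the union: the 2 present regions are separate (no shared area or edge), so areas and boundary lengths simply add and each stays a separate island — boundary = 79.60 mm. So its perimeter = 79.60 mm. Layer 142 (z = 39.76): the cylinder is not intersected at this z (z outside [0, 23]); the cube at (-3.5, -2) is present — its section is the full 22×12.5 rectangle (perimeter 69.00 mm); the cylinder at (-2, 16) does not reach this height (z outside [1.5, 23.5]); the cube at (9, 7) does not reach this height (z outside [16, 35.5]); Merging all regions: only the 22×12.5 cube at (-3.5, -2) is present, so the union is just that shape — boundary = 69.00 mm. So its perimeter = 69.00 mm. Layer 55 is larger (79.60 vs 69.00 mm).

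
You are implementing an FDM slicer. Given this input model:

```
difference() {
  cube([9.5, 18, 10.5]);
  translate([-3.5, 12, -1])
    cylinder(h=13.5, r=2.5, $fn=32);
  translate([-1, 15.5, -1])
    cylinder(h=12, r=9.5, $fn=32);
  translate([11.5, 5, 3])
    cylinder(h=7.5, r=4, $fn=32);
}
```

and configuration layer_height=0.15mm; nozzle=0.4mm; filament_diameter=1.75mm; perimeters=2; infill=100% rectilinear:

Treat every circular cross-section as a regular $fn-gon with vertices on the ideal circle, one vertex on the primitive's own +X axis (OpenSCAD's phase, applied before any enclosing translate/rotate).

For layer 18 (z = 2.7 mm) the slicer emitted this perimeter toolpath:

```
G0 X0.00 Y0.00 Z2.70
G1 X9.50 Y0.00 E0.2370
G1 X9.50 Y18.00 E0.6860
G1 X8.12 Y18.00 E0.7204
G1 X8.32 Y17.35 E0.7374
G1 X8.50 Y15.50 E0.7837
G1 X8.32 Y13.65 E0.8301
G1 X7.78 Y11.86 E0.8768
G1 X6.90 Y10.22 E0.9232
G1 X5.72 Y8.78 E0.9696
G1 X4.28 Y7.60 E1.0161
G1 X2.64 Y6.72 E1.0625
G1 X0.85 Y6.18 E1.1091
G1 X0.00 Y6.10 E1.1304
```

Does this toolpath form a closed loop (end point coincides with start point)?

no

Start point (G0): (0.00, 0.00). End point (last G1): the path does not return to the start — open.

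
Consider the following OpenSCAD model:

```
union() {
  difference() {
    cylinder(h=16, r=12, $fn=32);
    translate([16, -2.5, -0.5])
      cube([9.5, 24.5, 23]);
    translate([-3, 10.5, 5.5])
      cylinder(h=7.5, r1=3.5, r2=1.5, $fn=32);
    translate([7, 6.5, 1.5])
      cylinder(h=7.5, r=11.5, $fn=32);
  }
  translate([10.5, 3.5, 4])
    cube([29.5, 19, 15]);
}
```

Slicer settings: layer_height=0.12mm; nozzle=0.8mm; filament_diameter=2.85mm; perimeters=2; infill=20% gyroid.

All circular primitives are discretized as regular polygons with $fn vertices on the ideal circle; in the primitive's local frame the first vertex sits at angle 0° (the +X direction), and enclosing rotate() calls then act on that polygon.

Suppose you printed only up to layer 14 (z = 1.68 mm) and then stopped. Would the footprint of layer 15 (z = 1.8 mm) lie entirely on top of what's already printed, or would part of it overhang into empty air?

Compare the two slices. At z = 1.68: the r=12 cylinder gives a regular 32-gon of circumradius 12 (constant along its height) (area = (32/2)·12.000²·sin(360°/32) = 449.49 mm²); the cube at (16, -2.5) (footprint 9.5×24.5) is included at this height (area 232.75 mm²); the cone at (-3, 10.5) is absent (z outside [5.5, 13]); the r=11.5 cylinder at (7, 6.5) contributes a regular 32-gon of circumradius 11.5 (area = (32/2)·11.500²·sin(360°/32) = 412.81 mm²); Taking the first minus the rest: starting from the r=12 cylinder (449.49 mm²), the 9.5×24.5 cube at (16, -2.5) misses the remaining region (no effect); the r=11.5 cylinder at (7, 6.5) partially overlaps it — only the 213.42 mm² overlap (of its 412.81 mm²) is removed, clipping the outline — area = 236.07 mm²; the cube at (10.5, 3.5) is not intersected at this z (z outside [4, 19]); Taking the union: only that combined region is present, so the union is just that shape — area = 236.07 mm². At z = 1.8: the r=12 cylinder gives a regular 32-gon of circumradius 12 (constant along its height) (area = (32/2)·12.000²·sin(360°/32) = 449.49 mm²); the 9.5×24.5 cube at (16, -2.5) contributes its full rectangle (area 232.75 mm²); the cone at (-3, 10.5) is not intersected at this z (z outside [5.5, 13]); the r=11.5 cylinder at (7, 6.5) gives a regular 32-gon of circumradius 11.5 (constant along its height) (area = (32/2)·11.500²·sin(360°/32) = 412.81 mm²); After the difference (first − rest): starting from the r=12 cylinder (449.49 mm²), the 9.5×24.5 cube at (16, -2.5) misses the remaining region (no effect); the r=11.5 cylinder at (7, 6.5) partially overlaps it — only the 213.42 mm² overlap (of its 412.81 mm²) is removed, clipping the outline — area = 236.07 mm²; the cube at (10.5, 3.5) does not reach this height (z outside [4, 19]); Merging all regions: only that combined region is present, so the union is just that shape — area = 236.07 mm². Checking containment: the cross-section at z = 1.8 is a subset of the cross-section at z = 1.68.

entirely on top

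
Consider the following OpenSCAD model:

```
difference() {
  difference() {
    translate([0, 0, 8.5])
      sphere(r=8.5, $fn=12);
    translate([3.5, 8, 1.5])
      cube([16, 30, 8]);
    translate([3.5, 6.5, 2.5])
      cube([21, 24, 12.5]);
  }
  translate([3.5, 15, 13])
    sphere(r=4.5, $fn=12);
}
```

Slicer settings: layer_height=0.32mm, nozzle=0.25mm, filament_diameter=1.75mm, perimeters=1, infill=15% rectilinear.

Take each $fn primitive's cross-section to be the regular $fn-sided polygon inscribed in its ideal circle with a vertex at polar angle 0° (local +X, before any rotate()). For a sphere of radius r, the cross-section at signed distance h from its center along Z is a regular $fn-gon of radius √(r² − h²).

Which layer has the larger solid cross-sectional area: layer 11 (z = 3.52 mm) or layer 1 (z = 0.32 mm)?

Layer 11 (z = 3.52): the sphere: section is a regular 12-gon, circumradius = √(r²−h²) = √(8.5²−4.98²) = 6.888 (area = (12/2)·6.888²·sin(360°/12) = 142.35 mm²); the cube at (3.5, 8) is present — its section is the full 16×30 rectangle (area 480.00 mm²); the cube at (3.5, 6.5) (footprint 21×24) is included at this height (area 504.00 mm²); Subtracting the remaining from the first: starting from the r=8.5 sphere (142.35 mm²), the 16×30 cube at (3.5, 8) misses the remaining region (no effect); the 21×24 cube at (3.5, 6.5) misses the remaining region (no effect) — area = 142.35 mm²; the sphere at (3.5, 15) is absent (|z−center|=9.480 > r=4.5); After the difference (first − rest): none of the subtracted shapes is present at this height, so the result so far is unchanged — area = 142.35 mm². So its area = 142.35 mm². Layer 1 (z = 0.32): the r=8.5 sphere slices to a regular 12-gon of circumradius 2.310 (√(r²−h²) with h=8.18 from center) (area = (12/2)·2.310²·sin(360°/12) = 16.01 mm²); the cube at (3.5, 8) is not intersected at this z (z outside [1.5, 9.5]); the cube at (3.5, 6.5) is not intersected at this z (z outside [2.5, 15]); Taking the first minus the rest: none of the subtracted shapes is present at this height, so the r=8.5 sphere is unchanged — area = 16.01 mm²; the sphere at (3.5, 15) is absent (|z−center|=12.680 > r=4.5); Taking the first minus the rest: none of the subtracted shapes is present at this height, so that combined region is unchanged — area = 16.01 mm². So its area = 16.01 mm². Layer 11 is larger (142.35 vs 16.01 mm²).

layer 11 (z = 3.52 mm)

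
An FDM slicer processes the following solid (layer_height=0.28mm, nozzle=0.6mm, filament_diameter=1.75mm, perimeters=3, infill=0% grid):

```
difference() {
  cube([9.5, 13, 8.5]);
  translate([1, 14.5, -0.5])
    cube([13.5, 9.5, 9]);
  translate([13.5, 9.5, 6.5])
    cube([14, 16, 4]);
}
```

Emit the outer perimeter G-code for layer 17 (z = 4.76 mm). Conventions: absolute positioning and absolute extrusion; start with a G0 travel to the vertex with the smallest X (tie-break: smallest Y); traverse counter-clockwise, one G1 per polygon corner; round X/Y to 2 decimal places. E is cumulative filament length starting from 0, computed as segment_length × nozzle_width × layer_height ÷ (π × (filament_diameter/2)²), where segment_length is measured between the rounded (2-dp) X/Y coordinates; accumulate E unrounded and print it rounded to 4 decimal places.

At z = 4.76 mm: the cube (footprint 9.5×13) is included at this height; the cube at (1, 14.5) (footprint 13.5×9.5) is included at this height; the cube at (13.5, 9.5) does not reach this height (z outside [6.5, 10.5]); After the difference (first − rest): starting from the 9.5×13 cube, the 13.5×9.5 cube at (1, 14.5) misses the remaining region (no effect) — 1 connected region. The outline is a single polygon with 4 vertices. Extrusion per mm of travel: 0.6 × 0.28 / (π × 0.875²) = 0.069846. Accumulating E over each segment gives final E = 3.1431.

G0 X0.00 Y0.00 Z4.76
G1 X9.50 Y0.00 E0.6635
G1 X9.50 Y13.00 E1.5715
G1 X0.00 Y13.00 E2.2351
G1 X0.00 Y0.00 E3.1431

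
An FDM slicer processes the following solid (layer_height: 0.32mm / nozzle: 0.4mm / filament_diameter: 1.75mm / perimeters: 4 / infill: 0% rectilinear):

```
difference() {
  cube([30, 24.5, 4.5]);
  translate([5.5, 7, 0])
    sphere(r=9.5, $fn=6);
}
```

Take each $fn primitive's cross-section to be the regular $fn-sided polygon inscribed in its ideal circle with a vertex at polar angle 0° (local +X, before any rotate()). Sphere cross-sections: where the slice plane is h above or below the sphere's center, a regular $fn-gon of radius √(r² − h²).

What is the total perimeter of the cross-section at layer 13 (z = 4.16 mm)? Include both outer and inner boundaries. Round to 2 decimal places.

At z = 4.16 mm: the 30×24.5 cube contributes its full rectangle (perimeter 109.00 mm); the r=9.5 sphere at (5.5, 7) slices to a regular 6-gon of circumradius 8.541 (√(r²−h²) with h=4.16 from center) (perimeter = 2·6·8.541·sin(180°/6) = 51.24 mm); Taking the first minus the rest: starting from the 30×24.5 cube, the r=9.5 sphere at (5.5, 7) partially overlaps it — only the 170.02 mm² overlap (of its 189.52 mm²) is removed, clipping the outline — boundary = 119.09 mm. Overall, the cross-section has 2 separate islands. Total boundary length (outer) = 119.09 mm.

119.09 mm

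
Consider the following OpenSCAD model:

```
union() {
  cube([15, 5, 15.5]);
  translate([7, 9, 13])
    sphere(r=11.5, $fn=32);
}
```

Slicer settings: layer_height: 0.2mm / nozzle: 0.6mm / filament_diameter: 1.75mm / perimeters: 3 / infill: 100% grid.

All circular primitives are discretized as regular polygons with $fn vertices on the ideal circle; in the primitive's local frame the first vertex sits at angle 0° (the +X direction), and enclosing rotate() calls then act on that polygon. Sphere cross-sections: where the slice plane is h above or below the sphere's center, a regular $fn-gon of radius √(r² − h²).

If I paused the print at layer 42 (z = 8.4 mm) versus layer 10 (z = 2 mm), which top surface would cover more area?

Layer 42 (z = 8.4): the cube is present — its section is the full 15×5 rectangle (area 75.00 mm²); the r=11.5 sphere at (7, 9) contributes a regular 32-gon of circumradius √(11.5²−4.6²) = 10.540 (area = (32/2)·10.540²·sin(360°/32) = 346.76 mm²); Combining (union): the regions partially overlap — summed areas 421.76 mm² minus the doubly-counted overlap 71.63 mm² gives 350.13 mm² — area = 350.13 mm². So its area = 350.13 mm². Layer 10 (z = 2): the cube (footprint 15×5) is included at this height (area 75.00 mm²); the r=11.5 sphere at (7, 9) contributes a regular 32-gon of circumradius √(11.5²−11²) = 3.354 (area = (32/2)·3.354²·sin(360°/32) = 35.12 mm²); Merging all regions: the 2 present regions are separate (no shared area or edge), so areas and boundary lengths simply add and each stays a separate island — area = 110.12 mm². So its area = 110.12 mm². Layer 42 is larger (350.13 vs 110.12 mm²).

layer 42 (z = 8.4 mm)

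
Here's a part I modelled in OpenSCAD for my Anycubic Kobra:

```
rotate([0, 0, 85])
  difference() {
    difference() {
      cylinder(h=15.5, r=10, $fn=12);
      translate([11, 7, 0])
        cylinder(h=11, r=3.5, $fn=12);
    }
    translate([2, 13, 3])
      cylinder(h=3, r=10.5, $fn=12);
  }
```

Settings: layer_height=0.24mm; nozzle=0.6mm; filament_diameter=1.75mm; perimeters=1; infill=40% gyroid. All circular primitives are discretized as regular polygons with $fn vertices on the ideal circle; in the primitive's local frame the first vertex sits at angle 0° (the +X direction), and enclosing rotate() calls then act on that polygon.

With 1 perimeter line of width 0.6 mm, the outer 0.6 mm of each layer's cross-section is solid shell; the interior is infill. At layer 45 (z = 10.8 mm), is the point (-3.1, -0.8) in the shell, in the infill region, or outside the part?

At z = 10.8 mm: the r=10 cylinder contributes a regular 12-gon of circumradius 10; the cylinder at (11, 7): section is a regular 12-gon, circumradius r=3.5; Subtracting the remaining from the first: starting from the r=10 cylinder, the r=3.5 cylinder at (11, 7) partially overlaps it — only the 0.38 mm² overlap (of its 36.75 mm²) is removed, clipping the outline — 1 connected region; the cylinder at (2, 13) is absent (z outside [3, 6]); Taking the first minus the rest: none of the subtracted shapes is present at this height, so that combined region is unchanged — 1 connected region; (rotated 85° about Z; rotation is an isometry so areas/perimeters/island counts are preserved). Overall, the cross-section is a single solid region. Undo the 85° rotation: the query point maps to (-1.067, 3.018) in the un-rotated model frame. The nearest boundary edge runs (-5.00, 8.66)→(0.00, 10.00); distance from the point to it = 6.47 mm. The point is inside the cross-section and 6.47 mm from the nearest boundary — more than the 0.6 mm shell width (1 × 0.6), so it's in the infill interior.

infill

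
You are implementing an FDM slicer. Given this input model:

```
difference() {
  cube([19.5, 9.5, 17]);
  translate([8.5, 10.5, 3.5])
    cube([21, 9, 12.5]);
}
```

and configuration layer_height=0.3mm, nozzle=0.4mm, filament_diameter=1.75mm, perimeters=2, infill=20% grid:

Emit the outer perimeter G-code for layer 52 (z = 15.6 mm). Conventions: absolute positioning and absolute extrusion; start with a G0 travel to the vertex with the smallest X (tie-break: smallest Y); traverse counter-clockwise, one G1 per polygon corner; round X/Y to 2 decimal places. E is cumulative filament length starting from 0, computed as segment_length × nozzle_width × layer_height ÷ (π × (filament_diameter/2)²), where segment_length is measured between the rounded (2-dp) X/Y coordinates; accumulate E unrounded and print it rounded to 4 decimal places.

At z = 15.6 mm: the cube (footprint 19.5×9.5) is included at this height; the 21×9 cube at (8.5, 10.5) contributes its full rectangle; Subtracting the remaining from the first: starting from the 19.5×9.5 cube, the 21×9 cube at (8.5, 10.5) misses the remaining region (no effect) — 1 connected region. The outline is a single polygon with 4 vertices. Extrusion per mm of travel: 0.4 × 0.3 / (π × 0.875²) = 0.049890. Accumulating E over each segment gives final E = 2.8936.

G0 X0.00 Y0.00 Z15.60
G1 X19.50 Y0.00 E0.9729
G1 X19.50 Y9.50 E1.4468
G1 X0.00 Y9.50 E2.4197
G1 X0.00 Y0.00 E2.8936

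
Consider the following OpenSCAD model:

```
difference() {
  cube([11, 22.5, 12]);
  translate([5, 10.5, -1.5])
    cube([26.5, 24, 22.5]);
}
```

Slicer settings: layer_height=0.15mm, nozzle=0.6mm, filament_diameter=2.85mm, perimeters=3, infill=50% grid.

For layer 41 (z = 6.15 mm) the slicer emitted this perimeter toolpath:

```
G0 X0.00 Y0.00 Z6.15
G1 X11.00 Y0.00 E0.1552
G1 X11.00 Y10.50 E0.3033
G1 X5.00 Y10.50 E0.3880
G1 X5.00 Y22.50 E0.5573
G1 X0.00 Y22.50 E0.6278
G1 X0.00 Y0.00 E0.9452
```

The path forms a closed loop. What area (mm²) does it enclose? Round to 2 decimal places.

175.50 mm²

Apply the shoelace formula to the sequence of (X, Y) vertices; enclosed area = 175.50 mm².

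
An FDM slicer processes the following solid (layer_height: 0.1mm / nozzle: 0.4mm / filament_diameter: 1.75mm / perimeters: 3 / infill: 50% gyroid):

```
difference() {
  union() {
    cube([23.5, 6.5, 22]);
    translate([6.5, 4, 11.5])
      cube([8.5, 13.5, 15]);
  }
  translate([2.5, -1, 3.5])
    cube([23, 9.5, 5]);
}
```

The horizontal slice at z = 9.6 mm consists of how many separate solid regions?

1

At z = 9.6 mm: the 23.5×6.5 cube contributes its full rectangle; the cube at (6.5, 4) is absent (z outside [11.5, 26.5]); Merging all regions: only the 23.5×6.5 cube is present, so the union is just that shape — 1 connected region; the cube at (2.5, -1) is absent (z outside [3.5, 8.5]); Taking the first minus the rest: none of the subtracted shapes is present at this height, so the result so far is unchanged — 1 connected region. The result has 1 disconnected region.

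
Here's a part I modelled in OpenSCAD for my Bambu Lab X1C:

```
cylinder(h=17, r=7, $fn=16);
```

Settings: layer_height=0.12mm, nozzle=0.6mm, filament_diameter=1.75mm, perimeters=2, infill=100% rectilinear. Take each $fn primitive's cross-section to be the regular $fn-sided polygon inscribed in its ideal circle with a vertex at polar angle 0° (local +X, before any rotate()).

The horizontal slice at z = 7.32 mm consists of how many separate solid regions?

At z = 7.32 mm: the cylinder: section is a regular 16-gon, circumradius r=7. The result has 1 disconnected region.

1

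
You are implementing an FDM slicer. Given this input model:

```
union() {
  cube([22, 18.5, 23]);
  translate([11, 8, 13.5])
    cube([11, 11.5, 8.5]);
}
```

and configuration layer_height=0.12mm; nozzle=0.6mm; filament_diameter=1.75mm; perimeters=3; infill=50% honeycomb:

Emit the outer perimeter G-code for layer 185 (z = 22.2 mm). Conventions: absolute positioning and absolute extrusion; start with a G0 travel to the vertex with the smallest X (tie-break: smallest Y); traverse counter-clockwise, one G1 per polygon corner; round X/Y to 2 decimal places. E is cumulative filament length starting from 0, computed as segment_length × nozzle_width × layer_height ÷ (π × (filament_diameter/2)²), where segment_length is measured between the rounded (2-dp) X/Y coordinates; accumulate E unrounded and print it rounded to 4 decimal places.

At z = 22.2 mm: the cube is present — its section is the full 22×18.5 rectangle; the cube at (11, 8) does not reach this height (z outside [13.5, 22]); Merging all regions: only the 22×18.5 cube is present, so the union is just that shape — 1 connected region. The outline is a single polygon with 4 vertices. Extrusion per mm of travel: 0.6 × 0.12 / (π × 0.875²) = 0.029934. Accumulating E over each segment gives final E = 2.4247.

G0 X0.00 Y0.00 Z22.20
G1 X22.00 Y0.00 E0.6586
G1 X22.00 Y18.50 E1.2123
G1 X0.00 Y18.50 E1.8709
G1 X0.00 Y0.00 E2.4247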